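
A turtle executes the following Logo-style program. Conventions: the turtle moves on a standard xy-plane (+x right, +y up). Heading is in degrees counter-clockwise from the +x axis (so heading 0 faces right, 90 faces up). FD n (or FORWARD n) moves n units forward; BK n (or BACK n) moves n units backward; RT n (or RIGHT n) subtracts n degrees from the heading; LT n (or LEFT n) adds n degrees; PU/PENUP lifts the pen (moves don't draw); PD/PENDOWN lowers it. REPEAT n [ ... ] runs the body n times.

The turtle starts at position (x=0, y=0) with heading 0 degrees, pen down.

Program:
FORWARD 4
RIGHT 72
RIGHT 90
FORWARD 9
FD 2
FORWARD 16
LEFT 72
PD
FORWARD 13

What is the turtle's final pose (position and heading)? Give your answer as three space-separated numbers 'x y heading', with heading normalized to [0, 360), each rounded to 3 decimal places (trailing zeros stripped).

Executing turtle program step by step:
Start: pos=(0,0), heading=0, pen down
FD 4: (0,0) -> (4,0) [heading=0, draw]
RT 72: heading 0 -> 288
RT 90: heading 288 -> 198
FD 9: (4,0) -> (-4.56,-2.781) [heading=198, draw]
FD 2: (-4.56,-2.781) -> (-6.462,-3.399) [heading=198, draw]
FD 16: (-6.462,-3.399) -> (-21.679,-8.343) [heading=198, draw]
LT 72: heading 198 -> 270
PD: pen down
FD 13: (-21.679,-8.343) -> (-21.679,-21.343) [heading=270, draw]
Final: pos=(-21.679,-21.343), heading=270, 5 segment(s) drawn

Answer: -21.679 -21.343 270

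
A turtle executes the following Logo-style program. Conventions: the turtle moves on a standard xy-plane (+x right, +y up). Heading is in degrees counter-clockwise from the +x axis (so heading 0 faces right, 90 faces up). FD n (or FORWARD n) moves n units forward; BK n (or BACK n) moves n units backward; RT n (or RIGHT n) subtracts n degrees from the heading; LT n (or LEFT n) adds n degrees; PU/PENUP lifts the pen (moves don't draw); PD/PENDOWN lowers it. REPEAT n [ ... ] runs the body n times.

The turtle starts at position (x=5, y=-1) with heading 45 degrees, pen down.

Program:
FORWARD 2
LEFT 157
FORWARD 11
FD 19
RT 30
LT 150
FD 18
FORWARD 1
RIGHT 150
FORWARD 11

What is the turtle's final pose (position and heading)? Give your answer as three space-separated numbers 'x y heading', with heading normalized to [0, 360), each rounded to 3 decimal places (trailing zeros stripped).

Executing turtle program step by step:
Start: pos=(5,-1), heading=45, pen down
FD 2: (5,-1) -> (6.414,0.414) [heading=45, draw]
LT 157: heading 45 -> 202
FD 11: (6.414,0.414) -> (-3.785,-3.706) [heading=202, draw]
FD 19: (-3.785,-3.706) -> (-21.401,-10.824) [heading=202, draw]
RT 30: heading 202 -> 172
LT 150: heading 172 -> 322
FD 18: (-21.401,-10.824) -> (-7.217,-21.906) [heading=322, draw]
FD 1: (-7.217,-21.906) -> (-6.429,-22.522) [heading=322, draw]
RT 150: heading 322 -> 172
FD 11: (-6.429,-22.522) -> (-17.322,-20.991) [heading=172, draw]
Final: pos=(-17.322,-20.991), heading=172, 6 segment(s) drawn

Answer: -17.322 -20.991 172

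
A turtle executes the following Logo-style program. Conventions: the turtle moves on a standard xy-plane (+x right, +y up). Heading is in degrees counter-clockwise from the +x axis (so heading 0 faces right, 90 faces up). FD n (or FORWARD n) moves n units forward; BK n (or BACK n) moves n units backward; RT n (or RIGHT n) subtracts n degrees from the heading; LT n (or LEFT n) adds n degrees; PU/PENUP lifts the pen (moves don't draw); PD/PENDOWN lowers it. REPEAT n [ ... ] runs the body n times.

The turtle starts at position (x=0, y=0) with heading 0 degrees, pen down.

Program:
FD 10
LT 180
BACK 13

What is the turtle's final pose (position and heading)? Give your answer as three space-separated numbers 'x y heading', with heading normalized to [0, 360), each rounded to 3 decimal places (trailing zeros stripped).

Answer: 23 0 180

Derivation:
Executing turtle program step by step:
Start: pos=(0,0), heading=0, pen down
FD 10: (0,0) -> (10,0) [heading=0, draw]
LT 180: heading 0 -> 180
BK 13: (10,0) -> (23,0) [heading=180, draw]
Final: pos=(23,0), heading=180, 2 segment(s) drawn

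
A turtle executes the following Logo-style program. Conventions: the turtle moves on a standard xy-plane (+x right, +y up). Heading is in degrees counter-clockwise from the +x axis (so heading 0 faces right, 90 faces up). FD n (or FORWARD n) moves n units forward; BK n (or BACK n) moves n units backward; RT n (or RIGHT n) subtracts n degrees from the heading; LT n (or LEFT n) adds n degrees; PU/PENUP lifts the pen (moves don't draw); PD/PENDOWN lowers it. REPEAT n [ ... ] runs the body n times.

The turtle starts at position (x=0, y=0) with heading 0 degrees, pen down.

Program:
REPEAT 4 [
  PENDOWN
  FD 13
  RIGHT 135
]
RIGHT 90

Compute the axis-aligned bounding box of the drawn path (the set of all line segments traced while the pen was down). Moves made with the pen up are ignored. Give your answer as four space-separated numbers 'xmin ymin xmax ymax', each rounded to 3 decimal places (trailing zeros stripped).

Executing turtle program step by step:
Start: pos=(0,0), heading=0, pen down
REPEAT 4 [
  -- iteration 1/4 --
  PD: pen down
  FD 13: (0,0) -> (13,0) [heading=0, draw]
  RT 135: heading 0 -> 225
  -- iteration 2/4 --
  PD: pen down
  FD 13: (13,0) -> (3.808,-9.192) [heading=225, draw]
  RT 135: heading 225 -> 90
  -- iteration 3/4 --
  PD: pen down
  FD 13: (3.808,-9.192) -> (3.808,3.808) [heading=90, draw]
  RT 135: heading 90 -> 315
  -- iteration 4/4 --
  PD: pen down
  FD 13: (3.808,3.808) -> (13,-5.385) [heading=315, draw]
  RT 135: heading 315 -> 180
]
RT 90: heading 180 -> 90
Final: pos=(13,-5.385), heading=90, 4 segment(s) drawn

Segment endpoints: x in {0, 3.808, 3.808, 13}, y in {-9.192, -5.385, 0, 3.808}
xmin=0, ymin=-9.192, xmax=13, ymax=3.808

Answer: 0 -9.192 13 3.808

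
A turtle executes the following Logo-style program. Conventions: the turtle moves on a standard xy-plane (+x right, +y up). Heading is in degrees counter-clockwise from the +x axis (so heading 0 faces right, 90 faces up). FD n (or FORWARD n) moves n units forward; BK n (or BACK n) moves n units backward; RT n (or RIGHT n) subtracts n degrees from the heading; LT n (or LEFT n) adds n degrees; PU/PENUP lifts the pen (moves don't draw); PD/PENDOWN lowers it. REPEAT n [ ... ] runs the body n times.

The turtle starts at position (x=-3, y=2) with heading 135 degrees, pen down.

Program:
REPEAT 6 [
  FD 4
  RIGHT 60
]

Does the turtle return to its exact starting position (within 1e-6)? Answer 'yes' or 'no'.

Executing turtle program step by step:
Start: pos=(-3,2), heading=135, pen down
REPEAT 6 [
  -- iteration 1/6 --
  FD 4: (-3,2) -> (-5.828,4.828) [heading=135, draw]
  RT 60: heading 135 -> 75
  -- iteration 2/6 --
  FD 4: (-5.828,4.828) -> (-4.793,8.692) [heading=75, draw]
  RT 60: heading 75 -> 15
  -- iteration 3/6 --
  FD 4: (-4.793,8.692) -> (-0.929,9.727) [heading=15, draw]
  RT 60: heading 15 -> 315
  -- iteration 4/6 --
  FD 4: (-0.929,9.727) -> (1.899,6.899) [heading=315, draw]
  RT 60: heading 315 -> 255
  -- iteration 5/6 --
  FD 4: (1.899,6.899) -> (0.864,3.035) [heading=255, draw]
  RT 60: heading 255 -> 195
  -- iteration 6/6 --
  FD 4: (0.864,3.035) -> (-3,2) [heading=195, draw]
  RT 60: heading 195 -> 135
]
Final: pos=(-3,2), heading=135, 6 segment(s) drawn

Start position: (-3, 2)
Final position: (-3, 2)
Distance = 0; < 1e-6 -> CLOSED

Answer: yes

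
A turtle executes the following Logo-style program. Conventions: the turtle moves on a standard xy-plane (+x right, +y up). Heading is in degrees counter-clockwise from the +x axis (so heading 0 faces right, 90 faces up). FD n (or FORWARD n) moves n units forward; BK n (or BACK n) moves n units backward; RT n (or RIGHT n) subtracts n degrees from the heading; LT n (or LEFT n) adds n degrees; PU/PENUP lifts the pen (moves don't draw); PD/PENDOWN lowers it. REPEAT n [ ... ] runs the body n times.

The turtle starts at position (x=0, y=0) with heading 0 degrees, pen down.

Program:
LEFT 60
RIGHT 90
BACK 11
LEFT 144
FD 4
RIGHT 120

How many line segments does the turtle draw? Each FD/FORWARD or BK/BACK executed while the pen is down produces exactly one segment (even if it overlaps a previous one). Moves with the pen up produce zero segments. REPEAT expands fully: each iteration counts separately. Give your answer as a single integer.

Answer: 2

Derivation:
Executing turtle program step by step:
Start: pos=(0,0), heading=0, pen down
LT 60: heading 0 -> 60
RT 90: heading 60 -> 330
BK 11: (0,0) -> (-9.526,5.5) [heading=330, draw]
LT 144: heading 330 -> 114
FD 4: (-9.526,5.5) -> (-11.153,9.154) [heading=114, draw]
RT 120: heading 114 -> 354
Final: pos=(-11.153,9.154), heading=354, 2 segment(s) drawn
Segments drawn: 2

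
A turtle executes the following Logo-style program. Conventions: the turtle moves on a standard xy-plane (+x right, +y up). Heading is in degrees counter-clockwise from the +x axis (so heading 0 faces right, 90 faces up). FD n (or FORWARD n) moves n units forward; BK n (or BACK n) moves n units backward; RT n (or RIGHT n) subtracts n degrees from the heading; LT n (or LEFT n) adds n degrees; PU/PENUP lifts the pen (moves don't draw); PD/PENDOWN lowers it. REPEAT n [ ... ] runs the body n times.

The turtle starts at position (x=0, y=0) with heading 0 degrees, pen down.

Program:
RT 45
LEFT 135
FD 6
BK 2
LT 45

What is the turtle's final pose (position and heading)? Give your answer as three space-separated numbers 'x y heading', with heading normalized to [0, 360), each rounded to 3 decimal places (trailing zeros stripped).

Answer: 0 4 135

Derivation:
Executing turtle program step by step:
Start: pos=(0,0), heading=0, pen down
RT 45: heading 0 -> 315
LT 135: heading 315 -> 90
FD 6: (0,0) -> (0,6) [heading=90, draw]
BK 2: (0,6) -> (0,4) [heading=90, draw]
LT 45: heading 90 -> 135
Final: pos=(0,4), heading=135, 2 segment(s) drawn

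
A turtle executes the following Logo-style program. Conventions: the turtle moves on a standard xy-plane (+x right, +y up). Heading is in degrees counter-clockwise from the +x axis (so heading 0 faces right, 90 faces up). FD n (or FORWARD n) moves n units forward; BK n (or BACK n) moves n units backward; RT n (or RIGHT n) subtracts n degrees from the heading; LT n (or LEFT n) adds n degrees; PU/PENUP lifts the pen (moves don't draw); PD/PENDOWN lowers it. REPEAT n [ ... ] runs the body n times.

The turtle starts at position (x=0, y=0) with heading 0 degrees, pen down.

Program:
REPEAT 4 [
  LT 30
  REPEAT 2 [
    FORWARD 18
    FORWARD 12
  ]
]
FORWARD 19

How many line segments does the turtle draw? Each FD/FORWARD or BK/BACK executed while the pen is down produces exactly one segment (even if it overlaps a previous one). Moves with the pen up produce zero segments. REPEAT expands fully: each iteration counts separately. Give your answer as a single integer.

Executing turtle program step by step:
Start: pos=(0,0), heading=0, pen down
REPEAT 4 [
  -- iteration 1/4 --
  LT 30: heading 0 -> 30
  REPEAT 2 [
    -- iteration 1/2 --
    FD 18: (0,0) -> (15.588,9) [heading=30, draw]
    FD 12: (15.588,9) -> (25.981,15) [heading=30, draw]
    -- iteration 2/2 --
    FD 18: (25.981,15) -> (41.569,24) [heading=30, draw]
    FD 12: (41.569,24) -> (51.962,30) [heading=30, draw]
  ]
  -- iteration 2/4 --
  LT 30: heading 30 -> 60
  REPEAT 2 [
    -- iteration 1/2 --
    FD 18: (51.962,30) -> (60.962,45.588) [heading=60, draw]
    FD 12: (60.962,45.588) -> (66.962,55.981) [heading=60, draw]
    -- iteration 2/2 --
    FD 18: (66.962,55.981) -> (75.962,71.569) [heading=60, draw]
    FD 12: (75.962,71.569) -> (81.962,81.962) [heading=60, draw]
  ]
  -- iteration 3/4 --
  LT 30: heading 60 -> 90
  REPEAT 2 [
    -- iteration 1/2 --
    FD 18: (81.962,81.962) -> (81.962,99.962) [heading=90, draw]
    FD 12: (81.962,99.962) -> (81.962,111.962) [heading=90, draw]
    -- iteration 2/2 --
    FD 18: (81.962,111.962) -> (81.962,129.962) [heading=90, draw]
    FD 12: (81.962,129.962) -> (81.962,141.962) [heading=90, draw]
  ]
  -- iteration 4/4 --
  LT 30: heading 90 -> 120
  REPEAT 2 [
    -- iteration 1/2 --
    FD 18: (81.962,141.962) -> (72.962,157.55) [heading=120, draw]
    FD 12: (72.962,157.55) -> (66.962,167.942) [heading=120, draw]
    -- iteration 2/2 --
    FD 18: (66.962,167.942) -> (57.962,183.531) [heading=120, draw]
    FD 12: (57.962,183.531) -> (51.962,193.923) [heading=120, draw]
  ]
]
FD 19: (51.962,193.923) -> (42.462,210.378) [heading=120, draw]
Final: pos=(42.462,210.378), heading=120, 17 segment(s) drawn
Segments drawn: 17

Answer: 17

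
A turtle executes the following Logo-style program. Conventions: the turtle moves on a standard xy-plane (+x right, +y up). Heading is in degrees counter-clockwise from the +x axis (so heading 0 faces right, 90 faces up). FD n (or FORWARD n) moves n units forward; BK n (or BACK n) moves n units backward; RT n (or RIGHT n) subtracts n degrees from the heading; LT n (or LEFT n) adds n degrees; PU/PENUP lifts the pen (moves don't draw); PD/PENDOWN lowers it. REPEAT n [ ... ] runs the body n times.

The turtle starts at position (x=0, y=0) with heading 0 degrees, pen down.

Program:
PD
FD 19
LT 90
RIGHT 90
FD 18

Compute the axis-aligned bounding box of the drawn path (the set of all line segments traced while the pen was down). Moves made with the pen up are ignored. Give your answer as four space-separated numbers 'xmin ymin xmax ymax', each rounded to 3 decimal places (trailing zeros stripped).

Answer: 0 0 37 0

Derivation:
Executing turtle program step by step:
Start: pos=(0,0), heading=0, pen down
PD: pen down
FD 19: (0,0) -> (19,0) [heading=0, draw]
LT 90: heading 0 -> 90
RT 90: heading 90 -> 0
FD 18: (19,0) -> (37,0) [heading=0, draw]
Final: pos=(37,0), heading=0, 2 segment(s) drawn

Segment endpoints: x in {0, 19, 37}, y in {0}
xmin=0, ymin=0, xmax=37, ymax=0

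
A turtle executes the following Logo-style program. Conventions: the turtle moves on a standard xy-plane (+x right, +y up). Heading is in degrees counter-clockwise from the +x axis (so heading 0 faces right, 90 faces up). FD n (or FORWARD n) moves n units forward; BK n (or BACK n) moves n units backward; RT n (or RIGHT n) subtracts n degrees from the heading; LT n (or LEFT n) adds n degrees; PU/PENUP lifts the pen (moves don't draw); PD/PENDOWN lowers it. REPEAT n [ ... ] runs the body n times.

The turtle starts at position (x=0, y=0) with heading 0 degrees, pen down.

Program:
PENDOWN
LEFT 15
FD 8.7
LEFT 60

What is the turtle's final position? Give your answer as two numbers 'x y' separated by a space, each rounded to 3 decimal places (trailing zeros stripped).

Executing turtle program step by step:
Start: pos=(0,0), heading=0, pen down
PD: pen down
LT 15: heading 0 -> 15
FD 8.7: (0,0) -> (8.404,2.252) [heading=15, draw]
LT 60: heading 15 -> 75
Final: pos=(8.404,2.252), heading=75, 1 segment(s) drawn

Answer: 8.404 2.252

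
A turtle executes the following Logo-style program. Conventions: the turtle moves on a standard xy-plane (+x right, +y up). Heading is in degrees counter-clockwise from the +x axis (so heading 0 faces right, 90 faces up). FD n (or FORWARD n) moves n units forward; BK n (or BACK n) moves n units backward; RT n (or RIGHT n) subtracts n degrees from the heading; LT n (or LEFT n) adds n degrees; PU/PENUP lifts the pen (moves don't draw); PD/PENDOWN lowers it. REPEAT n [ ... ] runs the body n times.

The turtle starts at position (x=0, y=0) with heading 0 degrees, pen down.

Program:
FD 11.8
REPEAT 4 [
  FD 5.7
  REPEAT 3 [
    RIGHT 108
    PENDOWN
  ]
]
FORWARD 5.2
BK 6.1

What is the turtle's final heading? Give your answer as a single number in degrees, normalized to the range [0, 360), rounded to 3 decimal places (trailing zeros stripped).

Answer: 144

Derivation:
Executing turtle program step by step:
Start: pos=(0,0), heading=0, pen down
FD 11.8: (0,0) -> (11.8,0) [heading=0, draw]
REPEAT 4 [
  -- iteration 1/4 --
  FD 5.7: (11.8,0) -> (17.5,0) [heading=0, draw]
  REPEAT 3 [
    -- iteration 1/3 --
    RT 108: heading 0 -> 252
    PD: pen down
    -- iteration 2/3 --
    RT 108: heading 252 -> 144
    PD: pen down
    -- iteration 3/3 --
    RT 108: heading 144 -> 36
    PD: pen down
  ]
  -- iteration 2/4 --
  FD 5.7: (17.5,0) -> (22.111,3.35) [heading=36, draw]
  REPEAT 3 [
    -- iteration 1/3 --
    RT 108: heading 36 -> 288
    PD: pen down
    -- iteration 2/3 --
    RT 108: heading 288 -> 180
    PD: pen down
    -- iteration 3/3 --
    RT 108: heading 180 -> 72
    PD: pen down
  ]
  -- iteration 3/4 --
  FD 5.7: (22.111,3.35) -> (23.873,8.771) [heading=72, draw]
  REPEAT 3 [
    -- iteration 1/3 --
    RT 108: heading 72 -> 324
    PD: pen down
    -- iteration 2/3 --
    RT 108: heading 324 -> 216
    PD: pen down
    -- iteration 3/3 --
    RT 108: heading 216 -> 108
    PD: pen down
  ]
  -- iteration 4/4 --
  FD 5.7: (23.873,8.771) -> (22.111,14.192) [heading=108, draw]
  REPEAT 3 [
    -- iteration 1/3 --
    RT 108: heading 108 -> 0
    PD: pen down
    -- iteration 2/3 --
    RT 108: heading 0 -> 252
    PD: pen down
    -- iteration 3/3 --
    RT 108: heading 252 -> 144
    PD: pen down
  ]
]
FD 5.2: (22.111,14.192) -> (17.905,17.249) [heading=144, draw]
BK 6.1: (17.905,17.249) -> (22.84,13.663) [heading=144, draw]
Final: pos=(22.84,13.663), heading=144, 7 segment(s) drawn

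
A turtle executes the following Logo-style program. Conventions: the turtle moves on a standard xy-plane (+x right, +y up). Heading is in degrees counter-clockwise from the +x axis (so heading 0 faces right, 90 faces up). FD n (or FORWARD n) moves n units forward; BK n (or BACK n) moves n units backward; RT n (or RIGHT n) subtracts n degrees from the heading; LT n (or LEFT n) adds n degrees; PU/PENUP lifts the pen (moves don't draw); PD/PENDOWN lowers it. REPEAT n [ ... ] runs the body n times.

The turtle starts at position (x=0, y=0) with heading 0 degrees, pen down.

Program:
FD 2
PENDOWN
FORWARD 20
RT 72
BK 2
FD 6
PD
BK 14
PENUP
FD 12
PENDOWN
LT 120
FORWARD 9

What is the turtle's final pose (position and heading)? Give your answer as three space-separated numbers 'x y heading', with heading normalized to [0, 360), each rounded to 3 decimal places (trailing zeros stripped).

Executing turtle program step by step:
Start: pos=(0,0), heading=0, pen down
FD 2: (0,0) -> (2,0) [heading=0, draw]
PD: pen down
FD 20: (2,0) -> (22,0) [heading=0, draw]
RT 72: heading 0 -> 288
BK 2: (22,0) -> (21.382,1.902) [heading=288, draw]
FD 6: (21.382,1.902) -> (23.236,-3.804) [heading=288, draw]
PD: pen down
BK 14: (23.236,-3.804) -> (18.91,9.511) [heading=288, draw]
PU: pen up
FD 12: (18.91,9.511) -> (22.618,-1.902) [heading=288, move]
PD: pen down
LT 120: heading 288 -> 48
FD 9: (22.618,-1.902) -> (28.64,4.786) [heading=48, draw]
Final: pos=(28.64,4.786), heading=48, 6 segment(s) drawn

Answer: 28.64 4.786 48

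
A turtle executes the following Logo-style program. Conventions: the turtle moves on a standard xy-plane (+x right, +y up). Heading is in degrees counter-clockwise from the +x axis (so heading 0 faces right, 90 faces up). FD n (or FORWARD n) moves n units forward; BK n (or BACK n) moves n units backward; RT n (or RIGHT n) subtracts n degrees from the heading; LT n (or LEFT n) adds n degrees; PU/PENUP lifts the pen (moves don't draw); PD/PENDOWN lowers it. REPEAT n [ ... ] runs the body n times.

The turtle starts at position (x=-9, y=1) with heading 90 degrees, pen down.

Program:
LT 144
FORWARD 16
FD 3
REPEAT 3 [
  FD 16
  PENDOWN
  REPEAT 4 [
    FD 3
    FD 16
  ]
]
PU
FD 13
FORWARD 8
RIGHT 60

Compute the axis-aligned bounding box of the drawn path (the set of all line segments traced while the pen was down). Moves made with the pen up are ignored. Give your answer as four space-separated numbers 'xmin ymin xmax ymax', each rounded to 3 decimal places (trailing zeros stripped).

Answer: -182.397 -237.66 -9 1

Derivation:
Executing turtle program step by step:
Start: pos=(-9,1), heading=90, pen down
LT 144: heading 90 -> 234
FD 16: (-9,1) -> (-18.405,-11.944) [heading=234, draw]
FD 3: (-18.405,-11.944) -> (-20.168,-14.371) [heading=234, draw]
REPEAT 3 [
  -- iteration 1/3 --
  FD 16: (-20.168,-14.371) -> (-29.572,-27.316) [heading=234, draw]
  PD: pen down
  REPEAT 4 [
    -- iteration 1/4 --
    FD 3: (-29.572,-27.316) -> (-31.336,-29.743) [heading=234, draw]
    FD 16: (-31.336,-29.743) -> (-40.74,-42.687) [heading=234, draw]
    -- iteration 2/4 --
    FD 3: (-40.74,-42.687) -> (-42.504,-45.114) [heading=234, draw]
    FD 16: (-42.504,-45.114) -> (-51.908,-58.058) [heading=234, draw]
    -- iteration 3/4 --
    FD 3: (-51.908,-58.058) -> (-53.672,-60.485) [heading=234, draw]
    FD 16: (-53.672,-60.485) -> (-63.076,-73.43) [heading=234, draw]
    -- iteration 4/4 --
    FD 3: (-63.076,-73.43) -> (-64.84,-75.857) [heading=234, draw]
    FD 16: (-64.84,-75.857) -> (-74.244,-88.801) [heading=234, draw]
  ]
  -- iteration 2/3 --
  FD 16: (-74.244,-88.801) -> (-83.649,-101.745) [heading=234, draw]
  PD: pen down
  REPEAT 4 [
    -- iteration 1/4 --
    FD 3: (-83.649,-101.745) -> (-85.412,-104.172) [heading=234, draw]
    FD 16: (-85.412,-104.172) -> (-94.817,-117.116) [heading=234, draw]
    -- iteration 2/4 --
    FD 3: (-94.817,-117.116) -> (-96.58,-119.544) [heading=234, draw]
    FD 16: (-96.58,-119.544) -> (-105.985,-132.488) [heading=234, draw]
    -- iteration 3/4 --
    FD 3: (-105.985,-132.488) -> (-107.748,-134.915) [heading=234, draw]
    FD 16: (-107.748,-134.915) -> (-117.152,-147.859) [heading=234, draw]
    -- iteration 4/4 --
    FD 3: (-117.152,-147.859) -> (-118.916,-150.286) [heading=234, draw]
    FD 16: (-118.916,-150.286) -> (-128.32,-163.23) [heading=234, draw]
  ]
  -- iteration 3/3 --
  FD 16: (-128.32,-163.23) -> (-137.725,-176.175) [heading=234, draw]
  PD: pen down
  REPEAT 4 [
    -- iteration 1/4 --
    FD 3: (-137.725,-176.175) -> (-139.488,-178.602) [heading=234, draw]
    FD 16: (-139.488,-178.602) -> (-148.893,-191.546) [heading=234, draw]
    -- iteration 2/4 --
    FD 3: (-148.893,-191.546) -> (-150.656,-193.973) [heading=234, draw]
    FD 16: (-150.656,-193.973) -> (-160.061,-206.917) [heading=234, draw]
    -- iteration 3/4 --
    FD 3: (-160.061,-206.917) -> (-161.824,-209.344) [heading=234, draw]
    FD 16: (-161.824,-209.344) -> (-171.229,-222.289) [heading=234, draw]
    -- iteration 4/4 --
    FD 3: (-171.229,-222.289) -> (-172.992,-224.716) [heading=234, draw]
    FD 16: (-172.992,-224.716) -> (-182.397,-237.66) [heading=234, draw]
  ]
]
PU: pen up
FD 13: (-182.397,-237.66) -> (-190.038,-248.177) [heading=234, move]
FD 8: (-190.038,-248.177) -> (-194.74,-254.649) [heading=234, move]
RT 60: heading 234 -> 174
Final: pos=(-194.74,-254.649), heading=174, 29 segment(s) drawn

Segment endpoints: x in {-182.397, -172.992, -171.229, -161.824, -160.061, -150.656, -148.893, -139.488, -137.725, -128.32, -118.916, -117.152, -107.748, -105.985, -96.58, -94.817, -85.412, -83.649, -74.244, -64.84, -63.076, -53.672, -51.908, -42.504, -40.74, -31.336, -29.572, -20.168, -18.405, -9}, y in {-237.66, -224.716, -222.289, -209.344, -206.917, -193.973, -191.546, -178.602, -176.175, -163.23, -150.286, -147.859, -134.915, -132.488, -119.544, -117.116, -104.172, -101.745, -88.801, -75.857, -73.43, -60.485, -58.058, -45.114, -42.687, -29.743, -27.316, -14.371, -11.944, 1}
xmin=-182.397, ymin=-237.66, xmax=-9, ymax=1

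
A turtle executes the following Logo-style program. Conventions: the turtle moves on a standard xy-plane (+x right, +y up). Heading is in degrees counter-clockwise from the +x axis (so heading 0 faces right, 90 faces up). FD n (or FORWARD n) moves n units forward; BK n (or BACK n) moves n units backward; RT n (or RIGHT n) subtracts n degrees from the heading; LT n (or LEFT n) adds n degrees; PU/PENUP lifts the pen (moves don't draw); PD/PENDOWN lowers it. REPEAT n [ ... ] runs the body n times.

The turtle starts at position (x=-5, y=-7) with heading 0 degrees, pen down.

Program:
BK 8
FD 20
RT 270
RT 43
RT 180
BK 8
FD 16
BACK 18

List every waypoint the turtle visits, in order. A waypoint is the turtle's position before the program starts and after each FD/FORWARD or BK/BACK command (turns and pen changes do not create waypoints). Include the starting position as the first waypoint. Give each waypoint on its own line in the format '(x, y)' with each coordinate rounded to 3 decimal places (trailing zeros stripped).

Answer: (-5, -7)
(-13, -7)
(7, -7)
(12.456, -1.149)
(1.544, -12.851)
(13.82, 0.314)

Derivation:
Executing turtle program step by step:
Start: pos=(-5,-7), heading=0, pen down
BK 8: (-5,-7) -> (-13,-7) [heading=0, draw]
FD 20: (-13,-7) -> (7,-7) [heading=0, draw]
RT 270: heading 0 -> 90
RT 43: heading 90 -> 47
RT 180: heading 47 -> 227
BK 8: (7,-7) -> (12.456,-1.149) [heading=227, draw]
FD 16: (12.456,-1.149) -> (1.544,-12.851) [heading=227, draw]
BK 18: (1.544,-12.851) -> (13.82,0.314) [heading=227, draw]
Final: pos=(13.82,0.314), heading=227, 5 segment(s) drawn
Waypoints (6 total):
(-5, -7)
(-13, -7)
(7, -7)
(12.456, -1.149)
(1.544, -12.851)
(13.82, 0.314)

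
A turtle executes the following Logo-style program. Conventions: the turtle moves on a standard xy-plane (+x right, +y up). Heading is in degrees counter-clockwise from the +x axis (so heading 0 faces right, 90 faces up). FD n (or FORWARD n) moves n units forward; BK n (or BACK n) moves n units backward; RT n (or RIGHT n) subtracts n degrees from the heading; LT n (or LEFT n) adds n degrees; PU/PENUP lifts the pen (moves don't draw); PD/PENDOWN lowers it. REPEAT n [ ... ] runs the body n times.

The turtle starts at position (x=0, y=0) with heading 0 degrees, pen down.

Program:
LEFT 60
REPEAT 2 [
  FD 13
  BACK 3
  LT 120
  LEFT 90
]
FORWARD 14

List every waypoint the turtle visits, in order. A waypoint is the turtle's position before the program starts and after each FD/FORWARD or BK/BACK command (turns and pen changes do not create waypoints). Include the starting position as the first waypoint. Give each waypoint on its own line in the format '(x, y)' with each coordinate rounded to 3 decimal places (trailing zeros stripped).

Executing turtle program step by step:
Start: pos=(0,0), heading=0, pen down
LT 60: heading 0 -> 60
REPEAT 2 [
  -- iteration 1/2 --
  FD 13: (0,0) -> (6.5,11.258) [heading=60, draw]
  BK 3: (6.5,11.258) -> (5,8.66) [heading=60, draw]
  LT 120: heading 60 -> 180
  LT 90: heading 180 -> 270
  -- iteration 2/2 --
  FD 13: (5,8.66) -> (5,-4.34) [heading=270, draw]
  BK 3: (5,-4.34) -> (5,-1.34) [heading=270, draw]
  LT 120: heading 270 -> 30
  LT 90: heading 30 -> 120
]
FD 14: (5,-1.34) -> (-2,10.785) [heading=120, draw]
Final: pos=(-2,10.785), heading=120, 5 segment(s) drawn
Waypoints (6 total):
(0, 0)
(6.5, 11.258)
(5, 8.66)
(5, -4.34)
(5, -1.34)
(-2, 10.785)

Answer: (0, 0)
(6.5, 11.258)
(5, 8.66)
(5, -4.34)
(5, -1.34)
(-2, 10.785)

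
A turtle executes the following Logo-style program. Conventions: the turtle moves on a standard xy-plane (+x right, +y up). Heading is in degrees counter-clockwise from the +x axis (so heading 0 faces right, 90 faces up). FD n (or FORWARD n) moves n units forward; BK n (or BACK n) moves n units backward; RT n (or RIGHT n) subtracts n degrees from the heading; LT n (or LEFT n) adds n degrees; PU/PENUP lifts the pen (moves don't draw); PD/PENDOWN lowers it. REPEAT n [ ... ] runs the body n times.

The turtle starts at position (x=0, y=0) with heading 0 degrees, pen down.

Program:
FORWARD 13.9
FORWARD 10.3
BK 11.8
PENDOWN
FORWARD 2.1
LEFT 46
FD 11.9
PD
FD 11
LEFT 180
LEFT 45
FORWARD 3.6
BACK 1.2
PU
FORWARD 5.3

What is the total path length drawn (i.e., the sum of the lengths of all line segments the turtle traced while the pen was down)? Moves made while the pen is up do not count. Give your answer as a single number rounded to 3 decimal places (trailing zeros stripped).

Answer: 65.8

Derivation:
Executing turtle program step by step:
Start: pos=(0,0), heading=0, pen down
FD 13.9: (0,0) -> (13.9,0) [heading=0, draw]
FD 10.3: (13.9,0) -> (24.2,0) [heading=0, draw]
BK 11.8: (24.2,0) -> (12.4,0) [heading=0, draw]
PD: pen down
FD 2.1: (12.4,0) -> (14.5,0) [heading=0, draw]
LT 46: heading 0 -> 46
FD 11.9: (14.5,0) -> (22.766,8.56) [heading=46, draw]
PD: pen down
FD 11: (22.766,8.56) -> (30.408,16.473) [heading=46, draw]
LT 180: heading 46 -> 226
LT 45: heading 226 -> 271
FD 3.6: (30.408,16.473) -> (30.471,12.873) [heading=271, draw]
BK 1.2: (30.471,12.873) -> (30.45,14.073) [heading=271, draw]
PU: pen up
FD 5.3: (30.45,14.073) -> (30.542,8.774) [heading=271, move]
Final: pos=(30.542,8.774), heading=271, 8 segment(s) drawn

Segment lengths:
  seg 1: (0,0) -> (13.9,0), length = 13.9
  seg 2: (13.9,0) -> (24.2,0), length = 10.3
  seg 3: (24.2,0) -> (12.4,0), length = 11.8
  seg 4: (12.4,0) -> (14.5,0), length = 2.1
  seg 5: (14.5,0) -> (22.766,8.56), length = 11.9
  seg 6: (22.766,8.56) -> (30.408,16.473), length = 11
  seg 7: (30.408,16.473) -> (30.471,12.873), length = 3.6
  seg 8: (30.471,12.873) -> (30.45,14.073), length = 1.2
Total = 65.8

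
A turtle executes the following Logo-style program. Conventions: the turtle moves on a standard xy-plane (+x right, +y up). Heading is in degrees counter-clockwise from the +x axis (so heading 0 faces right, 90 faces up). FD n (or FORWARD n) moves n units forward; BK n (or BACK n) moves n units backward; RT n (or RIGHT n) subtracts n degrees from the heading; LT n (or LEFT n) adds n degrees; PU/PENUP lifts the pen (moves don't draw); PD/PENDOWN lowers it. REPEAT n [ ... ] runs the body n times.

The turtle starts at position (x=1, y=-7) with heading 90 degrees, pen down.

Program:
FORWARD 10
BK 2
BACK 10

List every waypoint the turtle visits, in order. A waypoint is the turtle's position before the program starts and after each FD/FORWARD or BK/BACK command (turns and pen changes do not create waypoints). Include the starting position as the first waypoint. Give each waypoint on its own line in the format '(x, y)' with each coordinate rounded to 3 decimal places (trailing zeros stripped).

Answer: (1, -7)
(1, 3)
(1, 1)
(1, -9)

Derivation:
Executing turtle program step by step:
Start: pos=(1,-7), heading=90, pen down
FD 10: (1,-7) -> (1,3) [heading=90, draw]
BK 2: (1,3) -> (1,1) [heading=90, draw]
BK 10: (1,1) -> (1,-9) [heading=90, draw]
Final: pos=(1,-9), heading=90, 3 segment(s) drawn
Waypoints (4 total):
(1, -7)
(1, 3)
(1, 1)
(1, -9)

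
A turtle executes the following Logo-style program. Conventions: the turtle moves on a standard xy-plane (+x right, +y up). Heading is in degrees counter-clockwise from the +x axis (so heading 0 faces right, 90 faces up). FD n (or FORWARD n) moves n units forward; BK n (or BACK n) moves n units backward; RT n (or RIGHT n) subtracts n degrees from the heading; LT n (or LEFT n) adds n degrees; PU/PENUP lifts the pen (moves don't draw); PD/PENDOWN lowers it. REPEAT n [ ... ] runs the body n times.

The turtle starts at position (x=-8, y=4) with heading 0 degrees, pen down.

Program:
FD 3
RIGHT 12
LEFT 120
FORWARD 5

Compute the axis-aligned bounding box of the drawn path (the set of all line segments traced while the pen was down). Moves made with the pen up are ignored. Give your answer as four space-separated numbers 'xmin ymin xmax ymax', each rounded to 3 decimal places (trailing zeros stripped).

Answer: -8 4 -5 8.755

Derivation:
Executing turtle program step by step:
Start: pos=(-8,4), heading=0, pen down
FD 3: (-8,4) -> (-5,4) [heading=0, draw]
RT 12: heading 0 -> 348
LT 120: heading 348 -> 108
FD 5: (-5,4) -> (-6.545,8.755) [heading=108, draw]
Final: pos=(-6.545,8.755), heading=108, 2 segment(s) drawn

Segment endpoints: x in {-8, -6.545, -5}, y in {4, 8.755}
xmin=-8, ymin=4, xmax=-5, ymax=8.755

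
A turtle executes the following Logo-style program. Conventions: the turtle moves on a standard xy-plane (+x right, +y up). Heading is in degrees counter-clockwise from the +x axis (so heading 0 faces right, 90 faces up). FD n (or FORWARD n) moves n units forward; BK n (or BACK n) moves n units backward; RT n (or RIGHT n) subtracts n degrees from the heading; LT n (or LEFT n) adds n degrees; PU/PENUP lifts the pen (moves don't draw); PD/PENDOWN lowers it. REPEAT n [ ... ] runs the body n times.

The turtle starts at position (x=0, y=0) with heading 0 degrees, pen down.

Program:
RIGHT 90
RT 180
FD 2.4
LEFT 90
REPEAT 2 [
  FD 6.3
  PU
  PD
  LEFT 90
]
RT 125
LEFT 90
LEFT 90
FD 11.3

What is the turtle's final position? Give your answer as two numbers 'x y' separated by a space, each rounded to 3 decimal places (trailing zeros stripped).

Answer: 0.181 5.356

Derivation:
Executing turtle program step by step:
Start: pos=(0,0), heading=0, pen down
RT 90: heading 0 -> 270
RT 180: heading 270 -> 90
FD 2.4: (0,0) -> (0,2.4) [heading=90, draw]
LT 90: heading 90 -> 180
REPEAT 2 [
  -- iteration 1/2 --
  FD 6.3: (0,2.4) -> (-6.3,2.4) [heading=180, draw]
  PU: pen up
  PD: pen down
  LT 90: heading 180 -> 270
  -- iteration 2/2 --
  FD 6.3: (-6.3,2.4) -> (-6.3,-3.9) [heading=270, draw]
  PU: pen up
  PD: pen down
  LT 90: heading 270 -> 0
]
RT 125: heading 0 -> 235
LT 90: heading 235 -> 325
LT 90: heading 325 -> 55
FD 11.3: (-6.3,-3.9) -> (0.181,5.356) [heading=55, draw]
Final: pos=(0.181,5.356), heading=55, 4 segment(s) drawn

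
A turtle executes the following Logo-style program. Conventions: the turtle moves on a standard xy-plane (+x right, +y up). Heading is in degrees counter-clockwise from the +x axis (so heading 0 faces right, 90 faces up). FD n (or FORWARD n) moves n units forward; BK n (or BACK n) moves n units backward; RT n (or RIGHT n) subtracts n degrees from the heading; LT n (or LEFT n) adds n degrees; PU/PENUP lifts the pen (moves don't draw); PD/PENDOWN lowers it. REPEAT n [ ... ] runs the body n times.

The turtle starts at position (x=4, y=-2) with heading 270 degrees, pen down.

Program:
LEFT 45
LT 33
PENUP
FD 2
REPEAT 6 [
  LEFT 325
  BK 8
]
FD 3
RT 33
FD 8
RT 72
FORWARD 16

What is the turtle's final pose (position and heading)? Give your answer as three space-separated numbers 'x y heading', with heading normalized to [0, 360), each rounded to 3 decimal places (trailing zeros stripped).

Executing turtle program step by step:
Start: pos=(4,-2), heading=270, pen down
LT 45: heading 270 -> 315
LT 33: heading 315 -> 348
PU: pen up
FD 2: (4,-2) -> (5.956,-2.416) [heading=348, move]
REPEAT 6 [
  -- iteration 1/6 --
  LT 325: heading 348 -> 313
  BK 8: (5.956,-2.416) -> (0.5,3.435) [heading=313, move]
  -- iteration 2/6 --
  LT 325: heading 313 -> 278
  BK 8: (0.5,3.435) -> (-0.613,11.357) [heading=278, move]
  -- iteration 3/6 --
  LT 325: heading 278 -> 243
  BK 8: (-0.613,11.357) -> (3.019,18.485) [heading=243, move]
  -- iteration 4/6 --
  LT 325: heading 243 -> 208
  BK 8: (3.019,18.485) -> (10.082,22.241) [heading=208, move]
  -- iteration 5/6 --
  LT 325: heading 208 -> 173
  BK 8: (10.082,22.241) -> (18.023,21.266) [heading=173, move]
  -- iteration 6/6 --
  LT 325: heading 173 -> 138
  BK 8: (18.023,21.266) -> (23.968,15.913) [heading=138, move]
]
FD 3: (23.968,15.913) -> (21.739,17.92) [heading=138, move]
RT 33: heading 138 -> 105
FD 8: (21.739,17.92) -> (19.668,25.648) [heading=105, move]
RT 72: heading 105 -> 33
FD 16: (19.668,25.648) -> (33.087,34.362) [heading=33, move]
Final: pos=(33.087,34.362), heading=33, 0 segment(s) drawn

Answer: 33.087 34.362 33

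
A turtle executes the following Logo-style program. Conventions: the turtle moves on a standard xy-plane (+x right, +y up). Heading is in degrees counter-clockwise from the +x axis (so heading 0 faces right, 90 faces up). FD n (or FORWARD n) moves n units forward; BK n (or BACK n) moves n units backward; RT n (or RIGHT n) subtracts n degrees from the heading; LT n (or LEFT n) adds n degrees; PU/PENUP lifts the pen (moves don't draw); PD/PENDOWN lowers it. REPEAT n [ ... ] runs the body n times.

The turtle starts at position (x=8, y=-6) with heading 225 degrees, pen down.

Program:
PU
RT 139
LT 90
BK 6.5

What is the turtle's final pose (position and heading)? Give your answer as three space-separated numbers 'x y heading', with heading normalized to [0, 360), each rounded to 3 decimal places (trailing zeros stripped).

Answer: 14.484 -6.453 176

Derivation:
Executing turtle program step by step:
Start: pos=(8,-6), heading=225, pen down
PU: pen up
RT 139: heading 225 -> 86
LT 90: heading 86 -> 176
BK 6.5: (8,-6) -> (14.484,-6.453) [heading=176, move]
Final: pos=(14.484,-6.453), heading=176, 0 segment(s) drawn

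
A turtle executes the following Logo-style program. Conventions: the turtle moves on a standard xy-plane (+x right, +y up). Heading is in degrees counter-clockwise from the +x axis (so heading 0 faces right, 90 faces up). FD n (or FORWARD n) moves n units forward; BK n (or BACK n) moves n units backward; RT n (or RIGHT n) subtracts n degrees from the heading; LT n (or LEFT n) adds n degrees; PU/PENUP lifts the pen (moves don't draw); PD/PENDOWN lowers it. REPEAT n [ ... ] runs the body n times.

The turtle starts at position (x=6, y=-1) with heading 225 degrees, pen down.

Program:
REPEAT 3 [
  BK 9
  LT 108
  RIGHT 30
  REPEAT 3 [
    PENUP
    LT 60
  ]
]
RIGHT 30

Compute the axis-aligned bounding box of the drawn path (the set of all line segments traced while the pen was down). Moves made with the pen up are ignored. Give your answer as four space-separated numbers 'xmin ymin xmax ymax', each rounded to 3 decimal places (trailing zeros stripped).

Answer: 6 -1 12.364 5.364

Derivation:
Executing turtle program step by step:
Start: pos=(6,-1), heading=225, pen down
REPEAT 3 [
  -- iteration 1/3 --
  BK 9: (6,-1) -> (12.364,5.364) [heading=225, draw]
  LT 108: heading 225 -> 333
  RT 30: heading 333 -> 303
  REPEAT 3 [
    -- iteration 1/3 --
    PU: pen up
    LT 60: heading 303 -> 3
    -- iteration 2/3 --
    PU: pen up
    LT 60: heading 3 -> 63
    -- iteration 3/3 --
    PU: pen up
    LT 60: heading 63 -> 123
  ]
  -- iteration 2/3 --
  BK 9: (12.364,5.364) -> (17.266,-2.184) [heading=123, move]
  LT 108: heading 123 -> 231
  RT 30: heading 231 -> 201
  REPEAT 3 [
    -- iteration 1/3 --
    PU: pen up
    LT 60: heading 201 -> 261
    -- iteration 2/3 --
    PU: pen up
    LT 60: heading 261 -> 321
    -- iteration 3/3 --
    PU: pen up
    LT 60: heading 321 -> 21
  ]
  -- iteration 3/3 --
  BK 9: (17.266,-2.184) -> (8.863,-5.409) [heading=21, move]
  LT 108: heading 21 -> 129
  RT 30: heading 129 -> 99
  REPEAT 3 [
    -- iteration 1/3 --
    PU: pen up
    LT 60: heading 99 -> 159
    -- iteration 2/3 --
    PU: pen up
    LT 60: heading 159 -> 219
    -- iteration 3/3 --
    PU: pen up
    LT 60: heading 219 -> 279
  ]
]
RT 30: heading 279 -> 249
Final: pos=(8.863,-5.409), heading=249, 1 segment(s) drawn

Segment endpoints: x in {6, 12.364}, y in {-1, 5.364}
xmin=6, ymin=-1, xmax=12.364, ymax=5.364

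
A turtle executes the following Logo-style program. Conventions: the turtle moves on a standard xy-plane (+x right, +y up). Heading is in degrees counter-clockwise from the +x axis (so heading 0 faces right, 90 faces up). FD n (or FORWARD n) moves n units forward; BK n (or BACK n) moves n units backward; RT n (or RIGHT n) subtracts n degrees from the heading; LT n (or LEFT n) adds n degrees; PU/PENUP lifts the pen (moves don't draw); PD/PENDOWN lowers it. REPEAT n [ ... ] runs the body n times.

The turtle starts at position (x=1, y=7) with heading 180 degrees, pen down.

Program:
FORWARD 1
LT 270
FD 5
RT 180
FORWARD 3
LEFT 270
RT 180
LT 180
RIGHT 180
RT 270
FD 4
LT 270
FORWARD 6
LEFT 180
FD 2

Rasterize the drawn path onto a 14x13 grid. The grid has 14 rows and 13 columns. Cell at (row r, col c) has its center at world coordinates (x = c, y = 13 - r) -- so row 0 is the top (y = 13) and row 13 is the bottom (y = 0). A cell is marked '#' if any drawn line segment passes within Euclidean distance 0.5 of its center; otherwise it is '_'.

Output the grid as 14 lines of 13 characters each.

Segment 0: (1,7) -> (0,7)
Segment 1: (0,7) -> (0,12)
Segment 2: (0,12) -> (0,9)
Segment 3: (0,9) -> (0,13)
Segment 4: (0,13) -> (6,13)
Segment 5: (6,13) -> (4,13)

Answer: #######______
#____________
#____________
#____________
#____________
#____________
##___________
_____________
_____________
_____________
_____________
_____________
_____________
_____________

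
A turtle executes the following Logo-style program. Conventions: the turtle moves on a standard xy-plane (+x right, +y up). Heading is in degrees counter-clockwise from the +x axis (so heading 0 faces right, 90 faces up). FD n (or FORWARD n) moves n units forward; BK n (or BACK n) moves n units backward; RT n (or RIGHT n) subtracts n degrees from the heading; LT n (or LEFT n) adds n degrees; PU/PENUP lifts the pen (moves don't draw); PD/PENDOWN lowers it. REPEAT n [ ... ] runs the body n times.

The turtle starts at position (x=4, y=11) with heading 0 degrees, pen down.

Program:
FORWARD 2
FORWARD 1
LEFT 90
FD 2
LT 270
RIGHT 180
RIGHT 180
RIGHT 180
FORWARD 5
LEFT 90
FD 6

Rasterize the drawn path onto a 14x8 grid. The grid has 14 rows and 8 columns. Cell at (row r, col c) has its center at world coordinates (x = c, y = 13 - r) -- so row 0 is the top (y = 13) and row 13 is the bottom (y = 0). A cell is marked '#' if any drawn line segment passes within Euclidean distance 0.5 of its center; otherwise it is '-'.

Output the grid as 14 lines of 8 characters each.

Answer: --######
--#----#
--#-####
--#-----
--#-----
--#-----
--#-----
--------
--------
--------
--------
--------
--------
--------

Derivation:
Segment 0: (4,11) -> (6,11)
Segment 1: (6,11) -> (7,11)
Segment 2: (7,11) -> (7,13)
Segment 3: (7,13) -> (2,13)
Segment 4: (2,13) -> (2,7)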